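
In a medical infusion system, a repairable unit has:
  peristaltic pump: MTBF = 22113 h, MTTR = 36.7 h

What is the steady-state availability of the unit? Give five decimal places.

0.99834

A(peristaltic pump) = MTBF/(MTBF+MTTR) = 22113/(22113+36.7) = 0.99834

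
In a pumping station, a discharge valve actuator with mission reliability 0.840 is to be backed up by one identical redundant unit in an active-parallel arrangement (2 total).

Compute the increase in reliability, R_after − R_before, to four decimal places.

0.1344

R_before = 0.840
R_after = 1 − (1 − 0.840)^2 = 0.9744
ΔR = 0.9744 − 0.840 = 0.1344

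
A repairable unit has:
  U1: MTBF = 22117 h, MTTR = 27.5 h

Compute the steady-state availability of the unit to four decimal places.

A(U1) = MTBF/(MTBF+MTTR) = 22117/(22117+27.5) = 0.9988

0.9988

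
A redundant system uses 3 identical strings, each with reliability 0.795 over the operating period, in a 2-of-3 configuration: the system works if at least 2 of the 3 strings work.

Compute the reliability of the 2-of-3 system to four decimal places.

0.8912

R = Σ_{i=2}^{3} C(3,i) p^i (1−p)^{3−i} with p = 0.795
C(3,2)·0.795^2·0.205^1 = 0.388695
C(3,3)·0.795^3·0.205^0 = 0.502460
Sum = 0.8912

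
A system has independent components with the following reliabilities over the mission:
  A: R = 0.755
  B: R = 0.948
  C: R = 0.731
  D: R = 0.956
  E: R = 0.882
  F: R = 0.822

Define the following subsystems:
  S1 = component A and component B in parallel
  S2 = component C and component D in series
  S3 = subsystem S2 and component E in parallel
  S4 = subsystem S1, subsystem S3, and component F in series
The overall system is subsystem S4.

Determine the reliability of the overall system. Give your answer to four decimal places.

0.7827

Parallel (A and B): 1 − (1 − 0.755000)(1 − 0.948000) = 0.987260
Series (C and D): 0.731000 × 0.956000 = 0.698836
Parallel ([0.698836] and E): 1 − (1 − 0.698836)(1 − 0.882000) = 0.964463
Series ([0.987260], [0.964463], and F): 0.987260 × 0.964463 × 0.822000 = 0.7827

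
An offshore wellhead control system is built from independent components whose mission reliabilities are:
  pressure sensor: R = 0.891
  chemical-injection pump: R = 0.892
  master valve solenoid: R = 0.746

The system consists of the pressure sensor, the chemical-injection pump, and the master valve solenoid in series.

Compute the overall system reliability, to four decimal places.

0.5929

Series (pressure sensor, chemical-injection pump, and master valve solenoid): 0.891000 × 0.892000 × 0.746000 = 0.5929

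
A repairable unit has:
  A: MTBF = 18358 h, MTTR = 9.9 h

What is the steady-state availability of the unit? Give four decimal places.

A(A) = MTBF/(MTBF+MTTR) = 18358/(18358+9.9) = 0.9995

0.9995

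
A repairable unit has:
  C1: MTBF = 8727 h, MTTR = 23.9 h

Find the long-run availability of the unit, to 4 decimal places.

0.9973

A(C1) = MTBF/(MTBF+MTTR) = 8727/(8727+23.9) = 0.9973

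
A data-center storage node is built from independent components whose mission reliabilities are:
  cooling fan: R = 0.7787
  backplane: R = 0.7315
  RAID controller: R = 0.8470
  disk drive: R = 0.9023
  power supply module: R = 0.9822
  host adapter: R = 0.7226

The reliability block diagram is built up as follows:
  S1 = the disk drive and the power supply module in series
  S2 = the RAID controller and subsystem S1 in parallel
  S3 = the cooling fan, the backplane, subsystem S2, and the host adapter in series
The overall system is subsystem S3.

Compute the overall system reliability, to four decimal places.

Series (disk drive and power supply module): 0.902300 × 0.982200 = 0.886239
Parallel (RAID controller and [0.886239]): 1 − (1 − 0.847000)(1 − 0.886239) = 0.982595
Series (cooling fan, backplane, [0.982595], and host adapter): 0.778700 × 0.731500 × 0.982595 × 0.722600 = 0.4044

0.4044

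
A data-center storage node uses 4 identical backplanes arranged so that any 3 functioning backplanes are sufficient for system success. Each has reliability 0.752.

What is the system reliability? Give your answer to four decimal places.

R = Σ_{i=3}^{4} C(4,i) p^i (1−p)^{4−i} with p = 0.752
C(4,3)·0.752^3·0.248^1 = 0.421857
C(4,4)·0.752^4·0.248^0 = 0.319795
Sum = 0.7417

0.7417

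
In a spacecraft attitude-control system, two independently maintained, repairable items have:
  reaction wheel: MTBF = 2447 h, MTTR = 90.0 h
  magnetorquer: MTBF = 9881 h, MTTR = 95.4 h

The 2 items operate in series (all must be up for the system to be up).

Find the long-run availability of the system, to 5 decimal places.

A(reaction wheel) = MTBF/(MTBF+MTTR) = 2447/(2447+90.0) = 0.964525
A(magnetorquer) = MTBF/(MTBF+MTTR) = 9881/(9881+95.4) = 0.990437
Series availability: 0.964525 × 0.990437 = 0.95530

0.95530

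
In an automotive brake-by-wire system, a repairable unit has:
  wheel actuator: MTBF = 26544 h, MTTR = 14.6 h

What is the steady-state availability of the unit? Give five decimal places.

A(wheel actuator) = MTBF/(MTBF+MTTR) = 26544/(26544+14.6) = 0.99945

0.99945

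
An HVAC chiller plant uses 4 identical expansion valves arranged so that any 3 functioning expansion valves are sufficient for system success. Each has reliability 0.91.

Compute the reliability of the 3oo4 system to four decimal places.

0.9570

R = Σ_{i=3}^{4} C(4,i) p^i (1−p)^{4−i} with p = 0.91
C(4,3)·0.91^3·0.09^1 = 0.271286
C(4,4)·0.91^4·0.09^0 = 0.685750
Sum = 0.9570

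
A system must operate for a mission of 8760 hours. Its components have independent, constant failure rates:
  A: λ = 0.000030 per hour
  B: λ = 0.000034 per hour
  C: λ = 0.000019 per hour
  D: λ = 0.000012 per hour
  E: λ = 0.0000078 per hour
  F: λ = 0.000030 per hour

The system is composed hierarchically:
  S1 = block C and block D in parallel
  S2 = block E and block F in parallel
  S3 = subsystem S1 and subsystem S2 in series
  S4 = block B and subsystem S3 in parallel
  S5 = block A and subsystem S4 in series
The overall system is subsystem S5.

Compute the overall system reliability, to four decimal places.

0.7629

R(A) = exp(−0.000030 × 8760) = 0.768896
R(B) = exp(−0.000034 × 8760) = 0.742420
R(C) = exp(−0.000019 × 8760) = 0.846674
R(D) = exp(−0.000012 × 8760) = 0.900216
R(E) = exp(−0.0000078 × 8760) = 0.933954
R(F) = exp(−0.000030 × 8760) = 0.768896
Parallel (C and D): 1 − (1 − 0.846674)(1 − 0.900216) = 0.984701
Parallel (E and F): 1 − (1 − 0.933954)(1 − 0.768896) = 0.984737
Series ([0.984701] and [0.984737]): 0.984701 × 0.984737 = 0.969672
Parallel (B and [0.969672]): 1 − (1 − 0.742420)(1 − 0.969672) = 0.992188
Series (A and [0.992188]): 0.768896 × 0.992188 = 0.7629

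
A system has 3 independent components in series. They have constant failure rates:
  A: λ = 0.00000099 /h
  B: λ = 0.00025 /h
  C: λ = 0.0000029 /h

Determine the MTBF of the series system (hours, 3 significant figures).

3940

Series of exponential components: λ_sys = Σ λ_i
λ_sys = 0.00000099 + 0.00025 + 0.0000029 = 2.5389e-04 /h
MTBF = 1 / λ_sys = 3940 h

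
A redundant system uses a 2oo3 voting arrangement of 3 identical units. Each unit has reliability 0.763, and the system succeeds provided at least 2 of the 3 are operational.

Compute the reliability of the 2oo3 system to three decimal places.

0.858

R = Σ_{i=2}^{3} C(3,i) p^i (1−p)^{3−i} with p = 0.763
C(3,2)·0.763^2·0.237^1 = 0.41392
C(3,3)·0.763^3·0.237^0 = 0.44419
Sum = 0.858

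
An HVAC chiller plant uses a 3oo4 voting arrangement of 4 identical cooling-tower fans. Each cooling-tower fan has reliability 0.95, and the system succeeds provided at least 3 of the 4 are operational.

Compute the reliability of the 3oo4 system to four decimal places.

R = Σ_{i=3}^{4} C(4,i) p^i (1−p)^{4−i} with p = 0.95
C(4,3)·0.95^3·0.05^1 = 0.171475
C(4,4)·0.95^4·0.05^0 = 0.814506
Sum = 0.9860

0.9860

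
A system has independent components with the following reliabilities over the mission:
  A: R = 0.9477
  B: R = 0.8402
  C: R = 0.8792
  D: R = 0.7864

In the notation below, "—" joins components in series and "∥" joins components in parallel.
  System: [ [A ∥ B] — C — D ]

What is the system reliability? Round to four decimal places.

Parallel (A and B): 1 − (1 − 0.947700)(1 − 0.840200) = 0.991642
Series ([0.991642], C, and D): 0.991642 × 0.879200 × 0.786400 = 0.6856

0.6856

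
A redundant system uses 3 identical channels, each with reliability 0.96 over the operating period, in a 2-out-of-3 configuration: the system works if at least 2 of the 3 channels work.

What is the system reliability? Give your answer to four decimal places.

0.9953

R = Σ_{i=2}^{3} C(3,i) p^i (1−p)^{3−i} with p = 0.96
C(3,2)·0.96^2·0.04^1 = 0.110592
C(3,3)·0.96^3·0.04^0 = 0.884736
Sum = 0.9953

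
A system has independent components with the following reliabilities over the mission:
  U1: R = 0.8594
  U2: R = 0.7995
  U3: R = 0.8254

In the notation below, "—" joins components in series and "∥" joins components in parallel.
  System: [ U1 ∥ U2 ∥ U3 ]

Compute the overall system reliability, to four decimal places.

0.9951

Parallel (U1, U2, and U3): 1 − (1 − 0.859400)(1 − 0.799500)(1 − 0.825400) = 0.9951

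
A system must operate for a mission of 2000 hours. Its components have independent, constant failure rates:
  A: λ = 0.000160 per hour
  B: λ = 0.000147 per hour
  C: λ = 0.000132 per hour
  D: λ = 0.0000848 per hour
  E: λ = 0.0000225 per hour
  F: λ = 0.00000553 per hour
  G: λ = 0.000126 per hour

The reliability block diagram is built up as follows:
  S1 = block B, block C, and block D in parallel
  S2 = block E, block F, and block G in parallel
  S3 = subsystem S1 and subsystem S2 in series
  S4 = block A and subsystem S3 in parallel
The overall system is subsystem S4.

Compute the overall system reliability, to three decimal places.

R(A) = exp(−0.000160 × 2000) = 0.72615
R(B) = exp(−0.000147 × 2000) = 0.74528
R(C) = exp(−0.000132 × 2000) = 0.76797
R(D) = exp(−0.0000848 × 2000) = 0.84400
R(E) = exp(−0.0000225 × 2000) = 0.95600
R(F) = exp(−0.00000553 × 2000) = 0.98900
R(G) = exp(−0.000126 × 2000) = 0.77724
Parallel (B, C, and D): 1 − (1 − 0.74528)(1 − 0.76797)(1 − 0.84400) = 0.99078
Parallel (E, F, and G): 1 − (1 − 0.95600)(1 − 0.98900)(1 − 0.77724) = 0.99989
Series ([0.99078] and [0.99989]): 0.99078 × 0.99989 = 0.99067
Parallel (A and [0.99067]): 1 − (1 − 0.72615)(1 − 0.99067) = 0.997

0.997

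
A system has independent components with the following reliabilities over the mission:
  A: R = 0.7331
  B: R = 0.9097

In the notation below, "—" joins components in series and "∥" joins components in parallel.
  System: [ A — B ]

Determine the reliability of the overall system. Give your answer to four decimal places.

0.6669

Series (A and B): 0.733100 × 0.909700 = 0.6669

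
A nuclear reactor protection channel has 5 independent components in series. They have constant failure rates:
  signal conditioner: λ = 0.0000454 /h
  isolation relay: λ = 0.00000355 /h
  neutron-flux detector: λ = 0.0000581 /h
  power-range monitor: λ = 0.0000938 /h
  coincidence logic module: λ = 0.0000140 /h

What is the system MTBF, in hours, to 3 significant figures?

Series of exponential components: λ_sys = Σ λ_i
λ_sys = 0.0000454 + 0.00000355 + 0.0000581 + 0.0000938 + 0.0000140 = 2.1485e-04 /h
MTBF = 1 / λ_sys = 4650 h

4650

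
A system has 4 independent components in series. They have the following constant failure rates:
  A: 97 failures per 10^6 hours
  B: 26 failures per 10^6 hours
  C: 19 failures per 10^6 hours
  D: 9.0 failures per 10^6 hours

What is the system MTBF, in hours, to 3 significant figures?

Series of exponential components: λ_sys = Σ λ_i
λ_sys = 0.000097 + 0.000026 + 0.000019 + 0.0000090 = 1.5100e-04 /h
MTBF = 1 / λ_sys = 6620 h

6620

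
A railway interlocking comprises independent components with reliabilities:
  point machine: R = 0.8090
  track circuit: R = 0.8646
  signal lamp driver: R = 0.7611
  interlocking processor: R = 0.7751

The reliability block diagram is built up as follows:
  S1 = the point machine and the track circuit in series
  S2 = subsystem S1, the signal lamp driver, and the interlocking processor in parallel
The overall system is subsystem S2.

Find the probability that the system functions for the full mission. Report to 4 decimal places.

Series (point machine and track circuit): 0.809000 × 0.864600 = 0.699461
Parallel ([0.699461], signal lamp driver, and interlocking processor): 1 − (1 − 0.699461)(1 − 0.761100)(1 − 0.775100) = 0.9839

0.9839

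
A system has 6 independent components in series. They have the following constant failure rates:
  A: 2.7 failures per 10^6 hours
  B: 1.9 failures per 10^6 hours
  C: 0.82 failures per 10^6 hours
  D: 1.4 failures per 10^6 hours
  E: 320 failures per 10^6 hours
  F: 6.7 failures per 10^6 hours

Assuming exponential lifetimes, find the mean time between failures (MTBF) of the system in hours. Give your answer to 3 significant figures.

Series of exponential components: λ_sys = Σ λ_i
λ_sys = 0.0000027 + 0.0000019 + 0.00000082 + 0.0000014 + 0.00032 + 0.0000067 = 3.3352e-04 /h
MTBF = 1 / λ_sys = 3000 h

3000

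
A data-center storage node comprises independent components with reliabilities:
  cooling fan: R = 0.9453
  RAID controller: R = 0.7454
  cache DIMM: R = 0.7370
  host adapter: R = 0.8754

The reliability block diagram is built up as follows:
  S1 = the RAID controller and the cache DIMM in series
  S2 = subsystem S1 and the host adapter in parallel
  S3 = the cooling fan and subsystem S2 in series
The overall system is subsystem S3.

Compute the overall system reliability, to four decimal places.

Series (RAID controller and cache DIMM): 0.745400 × 0.737000 = 0.549360
Parallel ([0.549360] and host adapter): 1 − (1 − 0.549360)(1 − 0.875400) = 0.943850
Series (cooling fan and [0.943850]): 0.945300 × 0.943850 = 0.8922

0.8922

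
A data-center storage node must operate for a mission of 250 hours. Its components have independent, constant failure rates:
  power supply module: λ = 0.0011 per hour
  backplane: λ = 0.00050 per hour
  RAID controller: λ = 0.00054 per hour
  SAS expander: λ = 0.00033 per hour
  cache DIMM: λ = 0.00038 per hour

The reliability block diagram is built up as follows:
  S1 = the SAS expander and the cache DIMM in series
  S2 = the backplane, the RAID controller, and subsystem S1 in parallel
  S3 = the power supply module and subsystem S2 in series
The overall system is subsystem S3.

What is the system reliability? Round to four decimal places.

R(power supply module) = exp(−0.0011 × 250) = 0.759572
R(backplane) = exp(−0.00050 × 250) = 0.882497
R(RAID controller) = exp(−0.00054 × 250) = 0.873716
R(SAS expander) = exp(−0.00033 × 250) = 0.920811
R(cache DIMM) = exp(−0.00038 × 250) = 0.909373
Series (SAS expander and cache DIMM): 0.920811 × 0.909373 = 0.837361
Parallel (backplane, RAID controller, and [0.837361]): 1 − (1 − 0.882497)(1 − 0.873716)(1 − 0.837361) = 0.997587
Series (power supply module and [0.997587]): 0.759572 × 0.997587 = 0.7577

0.7577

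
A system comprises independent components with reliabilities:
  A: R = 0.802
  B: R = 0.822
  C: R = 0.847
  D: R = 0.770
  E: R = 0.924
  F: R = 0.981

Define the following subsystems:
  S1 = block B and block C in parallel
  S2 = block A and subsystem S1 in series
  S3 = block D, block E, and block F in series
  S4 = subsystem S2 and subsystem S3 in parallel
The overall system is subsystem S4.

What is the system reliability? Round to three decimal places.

Parallel (B and C): 1 − (1 − 0.82200)(1 − 0.84700) = 0.97277
Series (A and [0.97277]): 0.80200 × 0.97277 = 0.78016
Series (D, E, and F): 0.77000 × 0.92400 × 0.98100 = 0.69796
Parallel ([0.78016] and [0.69796]): 1 − (1 − 0.78016)(1 − 0.69796) = 0.934

0.934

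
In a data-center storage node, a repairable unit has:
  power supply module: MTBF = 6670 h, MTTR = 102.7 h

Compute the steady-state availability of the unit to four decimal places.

0.9848

A(power supply module) = MTBF/(MTBF+MTTR) = 6670/(6670+102.7) = 0.9848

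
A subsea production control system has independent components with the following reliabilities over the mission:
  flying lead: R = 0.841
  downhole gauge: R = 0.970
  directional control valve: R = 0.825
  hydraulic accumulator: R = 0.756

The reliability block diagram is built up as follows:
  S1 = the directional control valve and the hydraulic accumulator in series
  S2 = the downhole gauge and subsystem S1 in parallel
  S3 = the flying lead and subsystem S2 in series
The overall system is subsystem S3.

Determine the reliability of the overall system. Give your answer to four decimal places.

0.8315

Series (directional control valve and hydraulic accumulator): 0.825000 × 0.756000 = 0.623700
Parallel (downhole gauge and [0.623700]): 1 − (1 − 0.970000)(1 − 0.623700) = 0.988711
Series (flying lead and [0.988711]): 0.841000 × 0.988711 = 0.8315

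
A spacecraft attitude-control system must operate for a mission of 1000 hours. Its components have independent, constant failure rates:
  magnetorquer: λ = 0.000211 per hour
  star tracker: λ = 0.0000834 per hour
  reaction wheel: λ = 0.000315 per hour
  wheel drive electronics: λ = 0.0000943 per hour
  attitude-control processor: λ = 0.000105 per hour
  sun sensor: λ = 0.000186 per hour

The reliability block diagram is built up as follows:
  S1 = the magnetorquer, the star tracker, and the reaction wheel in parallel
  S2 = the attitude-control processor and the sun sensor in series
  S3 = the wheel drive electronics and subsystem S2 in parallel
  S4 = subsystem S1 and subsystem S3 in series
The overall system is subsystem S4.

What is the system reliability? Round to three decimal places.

0.973

R(magnetorquer) = exp(−0.000211 × 1000) = 0.80977
R(star tracker) = exp(−0.0000834 × 1000) = 0.91998
R(reaction wheel) = exp(−0.000315 × 1000) = 0.72979
R(wheel drive electronics) = exp(−0.0000943 × 1000) = 0.91001
R(attitude-control processor) = exp(−0.000105 × 1000) = 0.90032
R(sun sensor) = exp(−0.000186 × 1000) = 0.83027
Parallel (magnetorquer, star tracker, and reaction wheel): 1 − (1 − 0.80977)(1 − 0.91998)(1 − 0.72979) = 0.99589
Series (attitude-control processor and sun sensor): 0.90032 × 0.83027 = 0.74751
Parallel (wheel drive electronics and [0.74751]): 1 − (1 − 0.91001)(1 − 0.74751) = 0.97728
Series ([0.99589] and [0.97728]): 0.99589 × 0.97728 = 0.973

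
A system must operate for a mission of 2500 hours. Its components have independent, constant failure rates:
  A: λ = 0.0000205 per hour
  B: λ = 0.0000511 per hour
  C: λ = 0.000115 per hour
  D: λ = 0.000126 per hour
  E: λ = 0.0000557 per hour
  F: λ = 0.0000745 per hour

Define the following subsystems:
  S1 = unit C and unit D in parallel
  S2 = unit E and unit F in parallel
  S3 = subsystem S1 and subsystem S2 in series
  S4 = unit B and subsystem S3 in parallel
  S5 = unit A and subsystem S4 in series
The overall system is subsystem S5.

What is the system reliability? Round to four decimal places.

0.9400

R(A) = exp(−0.0000205 × 2500) = 0.950041
R(B) = exp(−0.0000511 × 2500) = 0.880073
R(C) = exp(−0.000115 × 2500) = 0.750137
R(D) = exp(−0.000126 × 2500) = 0.729789
R(E) = exp(−0.0000557 × 2500) = 0.870010
R(F) = exp(−0.0000745 × 2500) = 0.830066
Parallel (C and D): 1 − (1 − 0.750137)(1 − 0.729789) = 0.932484
Parallel (E and F): 1 − (1 − 0.870010)(1 − 0.830066) = 0.977910
Series ([0.932484] and [0.977910]): 0.932484 × 0.977910 = 0.911885
Parallel (B and [0.911885]): 1 − (1 − 0.880073)(1 − 0.911885) = 0.989433
Series (A and [0.989433]): 0.950041 × 0.989433 = 0.9400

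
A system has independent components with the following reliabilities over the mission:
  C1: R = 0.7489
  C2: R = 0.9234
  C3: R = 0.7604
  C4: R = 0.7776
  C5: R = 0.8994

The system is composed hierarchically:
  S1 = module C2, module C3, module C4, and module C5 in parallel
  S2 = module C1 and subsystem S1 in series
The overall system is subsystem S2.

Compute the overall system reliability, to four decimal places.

Parallel (C2, C3, C4, and C5): 1 − (1 − 0.923400)(1 − 0.760400)(1 − 0.777600)(1 − 0.899400) = 0.999589
Series (C1 and [0.999589]): 0.748900 × 0.999589 = 0.7486

0.7486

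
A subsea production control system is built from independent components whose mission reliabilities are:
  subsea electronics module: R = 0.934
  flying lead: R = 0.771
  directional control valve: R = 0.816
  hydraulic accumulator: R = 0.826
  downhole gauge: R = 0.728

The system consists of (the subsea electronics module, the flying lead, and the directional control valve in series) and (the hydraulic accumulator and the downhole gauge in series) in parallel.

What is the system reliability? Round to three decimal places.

0.836

Series (subsea electronics module, flying lead, and directional control valve): 0.93400 × 0.77100 × 0.81600 = 0.58761
Series (hydraulic accumulator and downhole gauge): 0.82600 × 0.72800 = 0.60133
Parallel ([0.58761] and [0.60133]): 1 − (1 − 0.58761)(1 − 0.60133) = 0.836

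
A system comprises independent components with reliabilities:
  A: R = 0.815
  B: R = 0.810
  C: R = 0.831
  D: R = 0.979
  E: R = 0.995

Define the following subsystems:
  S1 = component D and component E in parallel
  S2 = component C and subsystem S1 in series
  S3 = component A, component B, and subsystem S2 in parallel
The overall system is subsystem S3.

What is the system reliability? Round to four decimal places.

Parallel (D and E): 1 − (1 − 0.979000)(1 − 0.995000) = 0.999895
Series (C and [0.999895]): 0.831000 × 0.999895 = 0.830913
Parallel (A, B, and [0.830913]): 1 − (1 − 0.815000)(1 − 0.810000)(1 − 0.830913) = 0.9941

0.9941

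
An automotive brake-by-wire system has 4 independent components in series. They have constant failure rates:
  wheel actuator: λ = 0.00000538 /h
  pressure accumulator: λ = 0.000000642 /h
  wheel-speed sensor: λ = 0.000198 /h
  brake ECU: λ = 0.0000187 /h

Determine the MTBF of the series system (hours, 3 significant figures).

4490

Series of exponential components: λ_sys = Σ λ_i
λ_sys = 0.00000538 + 0.000000642 + 0.000198 + 0.0000187 = 2.2272e-04 /h
MTBF = 1 / λ_sys = 4490 h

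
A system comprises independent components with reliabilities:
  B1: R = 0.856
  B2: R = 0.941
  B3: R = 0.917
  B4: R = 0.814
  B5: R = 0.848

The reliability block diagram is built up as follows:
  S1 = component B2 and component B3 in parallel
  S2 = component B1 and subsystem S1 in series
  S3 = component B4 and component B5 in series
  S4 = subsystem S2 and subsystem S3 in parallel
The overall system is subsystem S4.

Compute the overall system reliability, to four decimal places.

Parallel (B2 and B3): 1 − (1 − 0.941000)(1 − 0.917000) = 0.995103
Series (B1 and [0.995103]): 0.856000 × 0.995103 = 0.851808
Series (B4 and B5): 0.814000 × 0.848000 = 0.690272
Parallel ([0.851808] and [0.690272]): 1 − (1 − 0.851808)(1 − 0.690272) = 0.9541

0.9541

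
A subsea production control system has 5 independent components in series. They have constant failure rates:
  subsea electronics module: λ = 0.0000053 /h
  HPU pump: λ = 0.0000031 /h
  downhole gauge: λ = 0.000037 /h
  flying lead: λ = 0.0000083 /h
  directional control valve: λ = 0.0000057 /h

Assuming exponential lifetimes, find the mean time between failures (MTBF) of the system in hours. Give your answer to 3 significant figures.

Series of exponential components: λ_sys = Σ λ_i
λ_sys = 0.0000053 + 0.0000031 + 0.000037 + 0.0000083 + 0.0000057 = 5.9400e-05 /h
MTBF = 1 / λ_sys = 16800 h

16800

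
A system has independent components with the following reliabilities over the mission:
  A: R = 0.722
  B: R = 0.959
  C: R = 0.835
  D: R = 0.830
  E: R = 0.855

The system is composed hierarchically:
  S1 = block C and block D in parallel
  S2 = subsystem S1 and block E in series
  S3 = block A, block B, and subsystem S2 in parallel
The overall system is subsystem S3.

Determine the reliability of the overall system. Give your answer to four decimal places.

0.9981

Parallel (C and D): 1 − (1 − 0.835000)(1 − 0.830000) = 0.971950
Series ([0.971950] and E): 0.971950 × 0.855000 = 0.831017
Parallel (A, B, and [0.831017]): 1 − (1 − 0.722000)(1 − 0.959000)(1 − 0.831017) = 0.9981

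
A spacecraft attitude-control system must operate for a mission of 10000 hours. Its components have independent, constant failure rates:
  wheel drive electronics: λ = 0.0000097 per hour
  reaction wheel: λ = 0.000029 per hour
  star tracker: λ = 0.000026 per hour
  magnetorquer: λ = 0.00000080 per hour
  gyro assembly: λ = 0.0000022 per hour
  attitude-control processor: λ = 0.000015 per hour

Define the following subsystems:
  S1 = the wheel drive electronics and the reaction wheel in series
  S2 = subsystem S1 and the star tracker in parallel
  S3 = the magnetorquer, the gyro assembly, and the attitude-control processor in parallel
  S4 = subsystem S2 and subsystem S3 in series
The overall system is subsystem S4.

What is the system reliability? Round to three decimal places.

0.927

R(wheel drive electronics) = exp(−0.0000097 × 10000) = 0.90756
R(reaction wheel) = exp(−0.000029 × 10000) = 0.74826
R(star tracker) = exp(−0.000026 × 10000) = 0.77105
R(magnetorquer) = exp(−0.00000080 × 10000) = 0.99203
R(gyro assembly) = exp(−0.0000022 × 10000) = 0.97824
R(attitude-control processor) = exp(−0.000015 × 10000) = 0.86071
Series (wheel drive electronics and reaction wheel): 0.90756 × 0.74826 = 0.67909
Parallel ([0.67909] and star tracker): 1 − (1 − 0.67909)(1 − 0.77105) = 0.92653
Parallel (magnetorquer, gyro assembly, and attitude-control processor): 1 − (1 − 0.99203)(1 − 0.97824)(1 − 0.86071) = 0.99998
Series ([0.92653] and [0.99998]): 0.92653 × 0.99998 = 0.927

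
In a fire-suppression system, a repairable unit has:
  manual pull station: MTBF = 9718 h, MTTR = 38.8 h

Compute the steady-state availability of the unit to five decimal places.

0.99602

A(manual pull station) = MTBF/(MTBF+MTTR) = 9718/(9718+38.8) = 0.99602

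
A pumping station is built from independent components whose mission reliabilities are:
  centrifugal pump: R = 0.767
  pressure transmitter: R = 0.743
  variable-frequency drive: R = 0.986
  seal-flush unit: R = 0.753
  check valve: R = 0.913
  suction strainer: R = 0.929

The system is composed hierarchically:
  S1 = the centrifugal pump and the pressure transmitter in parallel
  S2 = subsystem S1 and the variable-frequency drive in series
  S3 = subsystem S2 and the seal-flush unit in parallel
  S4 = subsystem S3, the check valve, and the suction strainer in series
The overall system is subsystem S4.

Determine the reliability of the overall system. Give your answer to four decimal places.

Parallel (centrifugal pump and pressure transmitter): 1 − (1 − 0.767000)(1 − 0.743000) = 0.940119
Series ([0.940119] and variable-frequency drive): 0.940119 × 0.986000 = 0.926957
Parallel ([0.926957] and seal-flush unit): 1 − (1 − 0.926957)(1 − 0.753000) = 0.981958
Series ([0.981958], check valve, and suction strainer): 0.981958 × 0.913000 × 0.929000 = 0.8329

0.8329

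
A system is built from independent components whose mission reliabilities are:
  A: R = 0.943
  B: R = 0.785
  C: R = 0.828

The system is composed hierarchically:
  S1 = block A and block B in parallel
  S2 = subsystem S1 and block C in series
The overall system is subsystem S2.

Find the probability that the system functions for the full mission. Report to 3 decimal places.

0.818

Parallel (A and B): 1 − (1 − 0.94300)(1 − 0.78500) = 0.98775
Series ([0.98775] and C): 0.98775 × 0.82800 = 0.818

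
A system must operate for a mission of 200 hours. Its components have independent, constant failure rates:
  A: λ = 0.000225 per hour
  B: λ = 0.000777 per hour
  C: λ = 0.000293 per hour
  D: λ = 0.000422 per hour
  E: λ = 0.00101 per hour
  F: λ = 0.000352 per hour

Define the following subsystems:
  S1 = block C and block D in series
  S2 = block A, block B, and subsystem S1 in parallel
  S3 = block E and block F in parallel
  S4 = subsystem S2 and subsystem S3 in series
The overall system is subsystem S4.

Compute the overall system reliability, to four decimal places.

0.9867

R(A) = exp(−0.000225 × 200) = 0.955997
R(B) = exp(−0.000777 × 200) = 0.856073
R(C) = exp(−0.000293 × 200) = 0.943084
R(D) = exp(−0.000422 × 200) = 0.919064
R(E) = exp(−0.00101 × 200) = 0.817095
R(F) = exp(−0.000352 × 200) = 0.932021
Series (C and D): 0.943084 × 0.919064 = 0.866755
Parallel (A, B, and [0.866755]): 1 − (1 − 0.955997)(1 − 0.856073)(1 − 0.866755) = 0.999156
Parallel (E and F): 1 − (1 − 0.817095)(1 − 0.932021) = 0.987566
Series ([0.999156] and [0.987566]): 0.999156 × 0.987566 = 0.9867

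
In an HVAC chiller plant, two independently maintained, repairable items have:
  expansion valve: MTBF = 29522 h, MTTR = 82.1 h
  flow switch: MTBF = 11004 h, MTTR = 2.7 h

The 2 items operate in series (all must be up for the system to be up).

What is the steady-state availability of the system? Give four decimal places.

A(expansion valve) = MTBF/(MTBF+MTTR) = 29522/(29522+82.1) = 0.997227
A(flow switch) = MTBF/(MTBF+MTTR) = 11004/(11004+2.7) = 0.999755
Series availability: 0.997227 × 0.999755 = 0.9970

0.9970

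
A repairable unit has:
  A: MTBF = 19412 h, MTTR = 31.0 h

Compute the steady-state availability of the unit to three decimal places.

A(A) = MTBF/(MTBF+MTTR) = 19412/(19412+31.0) = 0.998

0.998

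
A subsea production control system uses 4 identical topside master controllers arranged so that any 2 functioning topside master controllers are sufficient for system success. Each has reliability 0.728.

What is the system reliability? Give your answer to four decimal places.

0.9359

R = Σ_{i=2}^{4} C(4,i) p^i (1−p)^{4−i} with p = 0.728
C(4,2)·0.728^2·0.272^2 = 0.235262
C(4,3)·0.728^3·0.272^1 = 0.419781
C(4,4)·0.728^4·0.272^0 = 0.280883
Sum = 0.9359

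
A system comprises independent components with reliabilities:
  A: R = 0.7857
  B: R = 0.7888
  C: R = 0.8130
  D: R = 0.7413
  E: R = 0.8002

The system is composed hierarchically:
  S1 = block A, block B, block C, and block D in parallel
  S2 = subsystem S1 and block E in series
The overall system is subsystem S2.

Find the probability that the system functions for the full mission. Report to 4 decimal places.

0.7984

Parallel (A, B, C, and D): 1 − (1 − 0.785700)(1 − 0.788800)(1 − 0.813000)(1 − 0.741300) = 0.997810
Series ([0.997810] and E): 0.997810 × 0.800200 = 0.7984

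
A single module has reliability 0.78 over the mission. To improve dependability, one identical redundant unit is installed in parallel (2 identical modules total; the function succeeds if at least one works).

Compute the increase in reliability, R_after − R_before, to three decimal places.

0.172

R_before = 0.78
R_after = 1 − (1 − 0.78)^2 = 0.952
ΔR = 0.952 − 0.78 = 0.172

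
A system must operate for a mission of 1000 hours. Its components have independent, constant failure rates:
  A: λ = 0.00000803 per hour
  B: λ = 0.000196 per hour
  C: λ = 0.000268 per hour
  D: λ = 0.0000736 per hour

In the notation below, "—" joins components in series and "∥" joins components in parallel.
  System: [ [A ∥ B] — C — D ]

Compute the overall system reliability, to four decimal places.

R(A) = exp(−0.00000803 × 1000) = 0.992002
R(B) = exp(−0.000196 × 1000) = 0.822012
R(C) = exp(−0.000268 × 1000) = 0.764908
R(D) = exp(−0.0000736 × 1000) = 0.929043
Parallel (A and B): 1 − (1 − 0.992002)(1 − 0.822012) = 0.998576
Series ([0.998576], C, and D): 0.998576 × 0.764908 × 0.929043 = 0.7096

0.7096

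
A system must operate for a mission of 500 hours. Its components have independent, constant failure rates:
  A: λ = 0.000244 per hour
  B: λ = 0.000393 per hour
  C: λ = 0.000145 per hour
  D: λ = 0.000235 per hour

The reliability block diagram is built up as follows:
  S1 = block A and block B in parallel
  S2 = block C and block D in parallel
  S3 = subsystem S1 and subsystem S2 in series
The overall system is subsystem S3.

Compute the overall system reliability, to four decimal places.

R(A) = exp(−0.000244 × 500) = 0.885148
R(B) = exp(−0.000393 × 500) = 0.821601
R(C) = exp(−0.000145 × 500) = 0.930066
R(D) = exp(−0.000235 × 500) = 0.889141
Parallel (A and B): 1 − (1 − 0.885148)(1 − 0.821601) = 0.979511
Parallel (C and D): 1 − (1 − 0.930066)(1 − 0.889141) = 0.992247
Series ([0.979511] and [0.992247]): 0.979511 × 0.992247 = 0.9719

0.9719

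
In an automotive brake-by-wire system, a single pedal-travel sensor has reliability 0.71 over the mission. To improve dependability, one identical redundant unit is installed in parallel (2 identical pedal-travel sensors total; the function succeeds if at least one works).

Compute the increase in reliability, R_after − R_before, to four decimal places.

0.2059

R_before = 0.71
R_after = 1 − (1 − 0.71)^2 = 0.9159
ΔR = 0.9159 − 0.71 = 0.2059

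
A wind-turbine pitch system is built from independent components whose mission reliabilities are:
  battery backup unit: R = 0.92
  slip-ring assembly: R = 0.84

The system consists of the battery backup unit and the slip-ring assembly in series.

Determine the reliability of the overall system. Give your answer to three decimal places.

0.773

Series (battery backup unit and slip-ring assembly): 0.92000 × 0.84000 = 0.773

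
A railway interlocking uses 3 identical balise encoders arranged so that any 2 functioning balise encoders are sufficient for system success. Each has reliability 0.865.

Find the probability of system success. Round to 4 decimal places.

R = Σ_{i=2}^{3} C(3,i) p^i (1−p)^{3−i} with p = 0.865
C(3,2)·0.865^2·0.135^1 = 0.303031
C(3,3)·0.865^3·0.135^0 = 0.647215
Sum = 0.9502

0.9502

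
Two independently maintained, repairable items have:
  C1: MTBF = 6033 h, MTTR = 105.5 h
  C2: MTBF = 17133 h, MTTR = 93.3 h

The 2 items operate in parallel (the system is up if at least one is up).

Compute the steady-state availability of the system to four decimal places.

A(C1) = MTBF/(MTBF+MTTR) = 6033/(6033+105.5) = 0.982813
A(C2) = MTBF/(MTBF+MTTR) = 17133/(17133+93.3) = 0.994584
Parallel availability: 1 − (1 − 0.982813)(1 − 0.994584) = 0.9999

0.9999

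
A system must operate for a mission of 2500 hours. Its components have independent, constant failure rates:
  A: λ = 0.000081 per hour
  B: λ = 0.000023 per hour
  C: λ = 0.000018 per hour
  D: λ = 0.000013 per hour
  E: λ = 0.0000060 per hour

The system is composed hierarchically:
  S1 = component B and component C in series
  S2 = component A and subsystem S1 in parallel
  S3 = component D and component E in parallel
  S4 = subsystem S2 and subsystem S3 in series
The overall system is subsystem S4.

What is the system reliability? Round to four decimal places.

R(A) = exp(−0.000081 × 2500) = 0.816686
R(B) = exp(−0.000023 × 2500) = 0.944122
R(C) = exp(−0.000018 × 2500) = 0.955997
R(D) = exp(−0.000013 × 2500) = 0.968022
R(E) = exp(−0.0000060 × 2500) = 0.985112
Series (B and C): 0.944122 × 0.955997 = 0.902578
Parallel (A and [0.902578]): 1 − (1 − 0.816686)(1 − 0.902578) = 0.982141
Parallel (D and E): 1 − (1 − 0.968022)(1 − 0.985112) = 0.999524
Series ([0.982141] and [0.999524]): 0.982141 × 0.999524 = 0.9817

0.9817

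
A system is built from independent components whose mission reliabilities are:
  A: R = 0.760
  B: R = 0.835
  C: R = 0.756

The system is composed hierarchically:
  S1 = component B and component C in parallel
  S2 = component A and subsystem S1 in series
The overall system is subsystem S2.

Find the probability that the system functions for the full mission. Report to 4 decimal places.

0.7294

Parallel (B and C): 1 − (1 − 0.835000)(1 − 0.756000) = 0.959740
Series (A and [0.959740]): 0.760000 × 0.959740 = 0.7294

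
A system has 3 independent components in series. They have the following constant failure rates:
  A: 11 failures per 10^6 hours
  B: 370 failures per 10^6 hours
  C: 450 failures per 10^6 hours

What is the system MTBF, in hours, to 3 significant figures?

1200

Series of exponential components: λ_sys = Σ λ_i
λ_sys = 0.000011 + 0.00037 + 0.00045 = 8.3100e-04 /h
MTBF = 1 / λ_sys = 1200 h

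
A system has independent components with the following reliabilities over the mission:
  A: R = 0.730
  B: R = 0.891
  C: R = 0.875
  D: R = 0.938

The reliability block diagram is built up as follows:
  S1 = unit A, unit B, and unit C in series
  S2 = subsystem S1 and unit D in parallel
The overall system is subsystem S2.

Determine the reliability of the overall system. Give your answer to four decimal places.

0.9733

Series (A, B, and C): 0.730000 × 0.891000 × 0.875000 = 0.569126
Parallel ([0.569126] and D): 1 − (1 − 0.569126)(1 − 0.938000) = 0.9733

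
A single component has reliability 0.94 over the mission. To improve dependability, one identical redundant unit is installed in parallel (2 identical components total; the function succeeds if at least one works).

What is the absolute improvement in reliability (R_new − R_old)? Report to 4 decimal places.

R_before = 0.94
R_after = 1 − (1 − 0.94)^2 = 0.9964
ΔR = 0.9964 − 0.94 = 0.0564

0.0564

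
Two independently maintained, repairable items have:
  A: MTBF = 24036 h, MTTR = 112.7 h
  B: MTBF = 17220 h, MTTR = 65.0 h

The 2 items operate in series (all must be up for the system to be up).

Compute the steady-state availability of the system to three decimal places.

A(A) = MTBF/(MTBF+MTTR) = 24036/(24036+112.7) = 0.995333
A(B) = MTBF/(MTBF+MTTR) = 17220/(17220+65.0) = 0.996240
Series availability: 0.995333 × 0.996240 = 0.992

0.992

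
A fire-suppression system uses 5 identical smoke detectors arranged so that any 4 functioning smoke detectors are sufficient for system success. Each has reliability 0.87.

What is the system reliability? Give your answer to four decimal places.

0.8708

R = Σ_{i=4}^{5} C(5,i) p^i (1−p)^{5−i} with p = 0.87
C(5,4)·0.87^4·0.13^1 = 0.372383
C(5,5)·0.87^5·0.13^0 = 0.498421
Sum = 0.8708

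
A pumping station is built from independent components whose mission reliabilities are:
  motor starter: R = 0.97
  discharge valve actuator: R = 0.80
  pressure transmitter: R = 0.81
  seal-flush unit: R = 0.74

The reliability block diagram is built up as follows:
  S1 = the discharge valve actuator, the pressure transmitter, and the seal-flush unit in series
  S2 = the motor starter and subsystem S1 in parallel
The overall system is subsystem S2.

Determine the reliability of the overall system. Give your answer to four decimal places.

0.9844

Series (discharge valve actuator, pressure transmitter, and seal-flush unit): 0.800000 × 0.810000 × 0.740000 = 0.479520
Parallel (motor starter and [0.479520]): 1 − (1 − 0.970000)(1 − 0.479520) = 0.9844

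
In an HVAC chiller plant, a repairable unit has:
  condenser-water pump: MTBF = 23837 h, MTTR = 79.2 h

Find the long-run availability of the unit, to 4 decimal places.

0.9967

A(condenser-water pump) = MTBF/(MTBF+MTTR) = 23837/(23837+79.2) = 0.9967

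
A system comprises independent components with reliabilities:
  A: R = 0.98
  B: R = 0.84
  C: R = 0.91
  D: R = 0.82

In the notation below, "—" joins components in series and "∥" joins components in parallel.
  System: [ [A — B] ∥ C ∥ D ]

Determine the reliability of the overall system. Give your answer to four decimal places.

Series (A and B): 0.980000 × 0.840000 = 0.823200
Parallel ([0.823200], C, and D): 1 − (1 − 0.823200)(1 − 0.910000)(1 − 0.820000) = 0.9971

0.9971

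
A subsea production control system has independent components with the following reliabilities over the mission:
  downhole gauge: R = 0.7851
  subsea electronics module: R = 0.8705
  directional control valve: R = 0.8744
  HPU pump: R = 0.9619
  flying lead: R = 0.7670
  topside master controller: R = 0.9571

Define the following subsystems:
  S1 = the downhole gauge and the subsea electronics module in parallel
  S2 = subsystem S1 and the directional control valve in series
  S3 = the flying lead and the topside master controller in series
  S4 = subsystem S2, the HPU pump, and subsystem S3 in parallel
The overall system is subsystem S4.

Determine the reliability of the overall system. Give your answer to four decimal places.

Parallel (downhole gauge and subsea electronics module): 1 − (1 − 0.785100)(1 − 0.870500) = 0.972170
Series ([0.972170] and directional control valve): 0.972170 × 0.874400 = 0.850065
Series (flying lead and topside master controller): 0.767000 × 0.957100 = 0.734096
Parallel ([0.850065], HPU pump, and [0.734096]): 1 − (1 − 0.850065)(1 − 0.961900)(1 − 0.734096) = 0.9985

0.9985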